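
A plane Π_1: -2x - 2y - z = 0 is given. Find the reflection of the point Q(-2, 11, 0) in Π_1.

(-10, 3, -4)

λ = (n·Q − d)/|n|² = (-18 − 0)/9 = -2.
Reflection = Q − 2λn = (-2, 11, 0) − (-4)·(-2, -2, -1) = (-10, 3, -4).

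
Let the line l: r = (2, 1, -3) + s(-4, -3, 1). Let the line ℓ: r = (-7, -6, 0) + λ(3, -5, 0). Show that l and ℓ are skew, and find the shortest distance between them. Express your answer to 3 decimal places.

Common perpendicular direction n = (-4, -3, 1) × (3, -5, 0) = (5, 3, 29).
With w = (-7, -6, 0) − (2, 1, -3) = (-9, -7, 3), w · n = 21.
Since n ≠ 0 the lines are not parallel, and w · n = 21 ≠ 0 so they do not intersect; hence they are skew.
Distance = |w · n| / |n| = |21| / √875 ≈ 0.710.

0.710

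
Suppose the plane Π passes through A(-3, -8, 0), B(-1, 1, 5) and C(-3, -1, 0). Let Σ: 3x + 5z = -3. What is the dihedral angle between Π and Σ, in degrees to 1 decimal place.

AB = (2, 9, 5), AC = (0, 7, 0); a normal to Π is AB × AC = (-35, 0, 14).
Using A: Π has equation -35x + 14z = 105.
cos θ = |n₁·n₂| / (|n₁||n₂|) = |-35| / (√1421 · √34).
θ = arccos(0.15923) ≈ 80.8°.

80.8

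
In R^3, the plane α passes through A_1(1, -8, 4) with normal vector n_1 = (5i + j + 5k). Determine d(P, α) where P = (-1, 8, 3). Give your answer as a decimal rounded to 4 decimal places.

α: n_1·r = n_1·A_1 gives 5x + y + 5z = 17.
n·P − d = (5)·(-1) + (1)·(8) + (5)·(3) − 17 = 1; |n| = √51.
Distance = |1| / √51 = 1/√51 ≈ 0.1400.

0.1400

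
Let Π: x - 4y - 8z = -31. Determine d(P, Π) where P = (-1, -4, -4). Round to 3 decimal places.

n·P − d = (1)·(-1) + (-4)·(-4) + (-8)·(-4) − (-31) = 78; |n| = √81.
Distance = |78| / √81 = 78/√81 ≈ 8.667.

8.667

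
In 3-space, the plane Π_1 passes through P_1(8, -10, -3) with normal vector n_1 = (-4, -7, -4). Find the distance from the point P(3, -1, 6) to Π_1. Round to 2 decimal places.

8.78

Π_1: n_1·r = n_1·P_1 gives -4x - 7y - 4z = 50.
n·P − d = (-4)·(3) + (-7)·(-1) + (-4)·(6) − 50 = -79; |n| = √81.
Distance = |-79| / √81 = 79/√81 ≈ 8.78.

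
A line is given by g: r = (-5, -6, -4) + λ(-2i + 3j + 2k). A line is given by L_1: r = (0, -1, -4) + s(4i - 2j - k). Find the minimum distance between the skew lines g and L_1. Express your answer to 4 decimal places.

3.4826

Common perpendicular direction n = (-2, 3, 2) × (4, -2, -1) = (1, 6, -8).
With w = (0, -1, -4) − (-5, -6, -4) = (5, 5, 0), w · n = 35.
Distance = |w · n| / |n| = |35| / √101 ≈ 3.4826.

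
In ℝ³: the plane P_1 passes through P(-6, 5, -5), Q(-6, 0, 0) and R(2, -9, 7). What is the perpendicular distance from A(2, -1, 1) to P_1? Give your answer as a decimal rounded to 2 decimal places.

PQ = (0, -5, 5), PR = (8, -14, 12); a normal to P_1 is PQ × PR = (10, 40, 40).
Using P: P_1 has equation 10x + 40y + 40z = -60.
n·A − d = (10)·(2) + (40)·(-1) + (40)·(1) − (-60) = 80; |n| = √3300.
Distance = |80| / √3300 = 80/√3300 ≈ 1.39.

1.39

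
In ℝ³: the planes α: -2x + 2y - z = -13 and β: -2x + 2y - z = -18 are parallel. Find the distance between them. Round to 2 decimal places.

Same normal n = (-2, 2, -1) with |n| = √9; distance = |-13 − (-18)| / |n| = 5/√9 ≈ 1.67.

1.67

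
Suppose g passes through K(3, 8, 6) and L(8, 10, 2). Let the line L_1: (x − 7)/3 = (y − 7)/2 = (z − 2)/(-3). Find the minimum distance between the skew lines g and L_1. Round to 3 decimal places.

A direction vector for g is L − K = (5, 2, -4).
L_1 has direction (3, 2, -3) through (7, 7, 2).
Common perpendicular direction n = (5, 2, -4) × (3, 2, -3) = (2, 3, 4).
With w = (7, 7, 2) − (3, 8, 6) = (4, -1, -4), w · n = -11.
Distance = |w · n| / |n| = |-11| / √29 ≈ 2.043.

2.043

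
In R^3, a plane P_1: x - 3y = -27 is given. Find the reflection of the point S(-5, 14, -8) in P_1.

(-1, 2, -8)

λ = (n·S − d)/|n|² = (-47 − (-27))/10 = -2.
Reflection = S − 2λn = (-5, 14, -8) − (-4)·(1, -3, 0) = (-1, 2, -8).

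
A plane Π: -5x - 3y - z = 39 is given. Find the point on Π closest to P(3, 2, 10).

(-7, -4, 8)

Foot = P − λn with λ = (n·P − d)/|n|² = (-31 − 39)/35 = -2.
Foot = (3, 2, 10) − (-2)·(-5, -3, -1) = (-7, -4, 8).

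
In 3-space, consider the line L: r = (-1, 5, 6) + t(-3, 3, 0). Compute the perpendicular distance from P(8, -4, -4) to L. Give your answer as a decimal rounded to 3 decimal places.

10.000

Taking (-1, 5, 6) on L with direction v = (-3, 3, 0): w = P − (-1, 5, 6) = (9, -9, -10), and w × v = (30, 30, 0).
Distance = |w × v| / |v| = √1800 / √18 ≈ 10.000.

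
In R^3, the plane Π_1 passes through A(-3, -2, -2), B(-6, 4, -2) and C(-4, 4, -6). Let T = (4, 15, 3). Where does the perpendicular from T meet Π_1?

(-8, 9, -3)

AB = (-3, 6, 0), AC = (-1, 6, -4); a normal to Π_1 is AB × AC = (-24, -12, -12).
Using A: Π_1 has equation -24x - 12y - 12z = 120.
Foot = T − λn with λ = (n·T − d)/|n|² = (-312 − 120)/864 = -1/2.
Foot = (4, 15, 3) − (-1/2)·(-24, -12, -12) = (-8, 9, -3).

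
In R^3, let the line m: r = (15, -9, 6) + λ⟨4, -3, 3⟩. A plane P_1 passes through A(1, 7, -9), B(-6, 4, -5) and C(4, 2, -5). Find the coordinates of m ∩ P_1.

AB = (-7, -3, 4), AC = (3, -5, 4); a normal to P_1 is AB × AC = (8, 40, 44).
Using A: P_1 has equation 8x + 40y + 44z = -108.
Substitute r = (15, -9, 6) + t(4, -3, 3) into the plane: 24 + 44t = -108, so t = -3.
Intersection: (15, -9, 6) + (-3)·(4, -3, 3) = (3, 0, -3).

(3, 0, -3)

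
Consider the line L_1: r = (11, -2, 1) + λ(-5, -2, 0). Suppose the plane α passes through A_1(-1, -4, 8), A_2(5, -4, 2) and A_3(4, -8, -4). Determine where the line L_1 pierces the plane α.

A_1A_2 = (6, 0, -6), A_1A_3 = (5, -4, -12); a normal to α is A_1A_2 × A_1A_3 = (-24, 42, -24).
Using A_1: α has equation -24x + 42y - 24z = -336.
Substitute r = (11, -2, 1) + t(-5, -2, 0) into the plane: -372 + 36t = -336, so t = 1.
Intersection: (11, -2, 1) + 1·(-5, -2, 0) = (6, -4, 1).

(6, -4, 1)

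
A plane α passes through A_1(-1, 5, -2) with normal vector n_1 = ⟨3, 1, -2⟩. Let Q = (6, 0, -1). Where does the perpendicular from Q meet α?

α: n_1·r = n_1·A_1 gives 3x + y - 2z = 6.
Foot = Q − λn with λ = (n·Q − d)/|n|² = (20 − 6)/14 = 1.
Foot = (6, 0, -1) − 1·(3, 1, -2) = (3, -1, 1).

(3, -1, 1)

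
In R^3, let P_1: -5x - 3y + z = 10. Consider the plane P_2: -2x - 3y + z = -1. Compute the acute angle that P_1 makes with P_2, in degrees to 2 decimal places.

25.38

cos θ = |n₁·n₂| / (|n₁||n₂|) = |20| / (√35 · √14).
θ = arccos(0.90351) ≈ 25.38°.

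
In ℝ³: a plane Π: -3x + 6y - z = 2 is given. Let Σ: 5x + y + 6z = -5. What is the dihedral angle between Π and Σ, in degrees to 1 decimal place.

73.7

cos θ = |n₁·n₂| / (|n₁||n₂|) = |-15| / (√46 · √62).
θ = arccos(0.28088) ≈ 73.7°.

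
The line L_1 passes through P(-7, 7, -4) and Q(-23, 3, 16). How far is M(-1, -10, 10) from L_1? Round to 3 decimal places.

A direction vector for L_1 is Q − P = (-16, -4, 20).
Taking (-7, 7, -4) on L_1 with direction v = (-16, -4, 20): w = M − (-7, 7, -4) = (6, -17, 14), and w × v = (-284, -344, -296).
Distance = |w × v| / |v| = √286608 / √672 ≈ 20.652.

20.652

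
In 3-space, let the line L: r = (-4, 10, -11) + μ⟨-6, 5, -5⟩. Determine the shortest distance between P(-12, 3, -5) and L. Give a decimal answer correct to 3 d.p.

12.068

Taking (-4, 10, -11) on L with direction v = (-6, 5, -5): w = P − (-4, 10, -11) = (-8, -7, 6), and w × v = (5, -76, -82).
Distance = |w × v| / |v| = √12525 / √86 ≈ 12.068.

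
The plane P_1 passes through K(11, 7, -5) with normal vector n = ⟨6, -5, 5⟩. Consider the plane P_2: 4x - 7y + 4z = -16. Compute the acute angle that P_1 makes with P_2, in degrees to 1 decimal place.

18.8

P_1: n·r = n·K gives 6x - 5y + 5z = 6.
cos θ = |n₁·n₂| / (|n₁||n₂|) = |79| / (√86 · √81).
θ = arccos(0.94653) ≈ 18.8°.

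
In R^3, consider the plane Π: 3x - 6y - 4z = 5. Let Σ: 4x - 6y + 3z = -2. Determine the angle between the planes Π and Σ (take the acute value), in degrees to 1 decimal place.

53.8

cos θ = |n₁·n₂| / (|n₁||n₂|) = |36| / (√61 · √61).
θ = arccos(0.59016) ≈ 53.8°.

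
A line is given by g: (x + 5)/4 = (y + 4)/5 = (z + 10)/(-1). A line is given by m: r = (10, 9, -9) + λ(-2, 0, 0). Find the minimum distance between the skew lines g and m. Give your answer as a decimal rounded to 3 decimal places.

3.530

g has direction (4, 5, -1) through (-5, -4, -10).
Common perpendicular direction n = (4, 5, -1) × (-2, 0, 0) = (0, 2, 10).
With w = (10, 9, -9) − (-5, -4, -10) = (15, 13, 1), w · n = 36.
Distance = |w · n| / |n| = |36| / √104 ≈ 3.530.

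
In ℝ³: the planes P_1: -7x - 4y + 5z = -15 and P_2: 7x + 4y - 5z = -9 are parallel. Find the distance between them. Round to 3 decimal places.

Rescale P_2 by 1/(-1): -7x - 4y + 5z = 9. Then distance = |-15 − 9| / √90 ≈ 2.530.

2.530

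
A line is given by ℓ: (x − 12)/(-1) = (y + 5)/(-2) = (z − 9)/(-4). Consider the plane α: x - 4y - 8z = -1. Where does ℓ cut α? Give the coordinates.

(11, -7, 5)

ℓ has direction (-1, -2, -4) through (12, -5, 9).
Substitute r = (12, -5, 9) + t(-1, -2, -4) into the plane: -40 + 39t = -1, so t = 1.
Intersection: (12, -5, 9) + 1·(-1, -2, -4) = (11, -7, 5).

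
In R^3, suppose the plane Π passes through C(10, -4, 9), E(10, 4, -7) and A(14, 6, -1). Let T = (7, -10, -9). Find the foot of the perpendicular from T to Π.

CE = (0, 8, -16), CA = (4, 10, -10); a normal to Π is CE × CA = (80, -64, -32).
Using C: Π has equation 80x - 64y - 32z = 768.
Foot = T − λn with λ = (n·T − d)/|n|² = (1488 − 768)/11520 = 1/16.
Foot = (7, -10, -9) − (1/16)·(80, -64, -32) = (2, -6, -7).

(2, -6, -7)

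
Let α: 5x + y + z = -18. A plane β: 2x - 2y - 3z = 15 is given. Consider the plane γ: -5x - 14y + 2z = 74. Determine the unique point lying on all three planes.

Solving the 3×3 linear system 5x + y + z = -18, 2x - 2y - 3z = 15, -5x - 14y + 2z = 74 (e.g. by elimination or Cramer's rule, determinant = -257) gives (-2, -5, -3).

(-2, -5, -3)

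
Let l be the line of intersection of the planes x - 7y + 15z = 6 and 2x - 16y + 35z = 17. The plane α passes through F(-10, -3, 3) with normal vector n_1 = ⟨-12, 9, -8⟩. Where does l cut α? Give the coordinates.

(-4, 5, 3)

Direction of l: (1, -7, 15) × (2, -16, 35) = (-5, -5, -2).
A point on l: solving the two plane equations with x = -14 gives (-14, -5, -1).
α: n_1·r = n_1·F gives -12x + 9y - 8z = 69.
Substitute r = (-14, -5, -1) + t(-5, -5, -2) into the plane: 131 + 31t = 69, so t = -2.
Intersection: (-14, -5, -1) + (-2)·(-5, -5, -2) = (-4, 5, 3).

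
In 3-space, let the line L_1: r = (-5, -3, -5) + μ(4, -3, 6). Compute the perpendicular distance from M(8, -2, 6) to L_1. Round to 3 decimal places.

8.614

Taking (-5, -3, -5) on L_1 with direction v = (4, -3, 6): w = M − (-5, -3, -5) = (13, 1, 11), and w × v = (39, -34, -43).
Distance = |w × v| / |v| = √4526 / √61 ≈ 8.614.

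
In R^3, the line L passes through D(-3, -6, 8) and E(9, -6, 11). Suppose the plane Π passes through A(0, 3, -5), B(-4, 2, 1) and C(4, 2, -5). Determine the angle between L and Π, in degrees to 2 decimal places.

A direction vector for L is E − D = (12, 0, 3).
AB = (-4, -1, 6), AC = (4, -1, 0); a normal to Π is AB × AC = (6, 24, 8).
Using A: Π has equation 6x + 24y + 8z = 32.
sin θ = |n·v| / (|n||v|) = |96| / (√676 · √153) = 0.29851.
θ ≈ 17.37°.

17.37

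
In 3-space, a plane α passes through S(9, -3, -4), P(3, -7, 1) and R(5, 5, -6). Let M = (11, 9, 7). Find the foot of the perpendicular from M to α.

(5, 3, -5)

SP = (-6, -4, 5), SR = (-4, 8, -2); a normal to α is SP × SR = (-32, -32, -64).
Using S: α has equation -32x - 32y - 64z = 64.
Foot = M − λn with λ = (n·M − d)/|n|² = (-1088 − 64)/6144 = -3/16.
Foot = (11, 9, 7) − (-3/16)·(-32, -32, -64) = (5, 3, -5).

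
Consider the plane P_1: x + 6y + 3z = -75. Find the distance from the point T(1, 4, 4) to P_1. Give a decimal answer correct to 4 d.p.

16.5135

n·T − d = (1)·(1) + (6)·(4) + (3)·(4) − (-75) = 112; |n| = √46.
Distance = |112| / √46 = 112/√46 ≈ 16.5135.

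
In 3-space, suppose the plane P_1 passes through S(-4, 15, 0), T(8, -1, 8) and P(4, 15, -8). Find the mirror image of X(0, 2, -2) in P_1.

ST = (12, -16, 8), SP = (8, 0, -8); a normal to P_1 is ST × SP = (128, 160, 128).
Using S: P_1 has equation 128x + 160y + 128z = 1888.
λ = (n·X − d)/|n|² = (64 − 1888)/58368 = -1/32.
Reflection = X − 2λn = (0, 2, -2) − (-1/16)·(128, 160, 128) = (8, 12, 6).

(8, 12, 6)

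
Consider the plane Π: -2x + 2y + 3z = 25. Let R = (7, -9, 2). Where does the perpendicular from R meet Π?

Foot = R − λn with λ = (n·R − d)/|n|² = (-26 − 25)/17 = -3.
Foot = (7, -9, 2) − (-3)·(-2, 2, 3) = (1, -3, 11).

(1, -3, 11)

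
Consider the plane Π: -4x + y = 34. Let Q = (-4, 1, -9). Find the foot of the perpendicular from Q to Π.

Foot = Q − λn with λ = (n·Q − d)/|n|² = (17 − 34)/17 = -1.
Foot = (-4, 1, -9) − (-1)·(-4, 1, 0) = (-8, 2, -9).

(-8, 2, -9)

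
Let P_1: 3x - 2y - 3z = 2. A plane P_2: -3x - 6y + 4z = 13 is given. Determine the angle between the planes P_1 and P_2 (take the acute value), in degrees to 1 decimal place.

cos θ = |n₁·n₂| / (|n₁||n₂|) = |-9| / (√22 · √61).
θ = arccos(0.24568) ≈ 75.8°.

75.8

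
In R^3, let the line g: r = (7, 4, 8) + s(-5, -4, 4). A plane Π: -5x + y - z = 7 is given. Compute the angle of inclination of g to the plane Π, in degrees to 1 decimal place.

25.7

sin θ = |n·v| / (|n||v|) = |17| / (√27 · √57) = 0.43334.
θ ≈ 25.7°.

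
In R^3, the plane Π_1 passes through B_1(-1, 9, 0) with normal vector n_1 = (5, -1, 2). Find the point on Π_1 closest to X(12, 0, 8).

Π_1: n_1·r = n_1·B_1 gives 5x - y + 2z = -14.
Foot = X − λn with λ = (n·X − d)/|n|² = (76 − (-14))/30 = 3.
Foot = (12, 0, 8) − 3·(5, -1, 2) = (-3, 3, 2).

(-3, 3, 2)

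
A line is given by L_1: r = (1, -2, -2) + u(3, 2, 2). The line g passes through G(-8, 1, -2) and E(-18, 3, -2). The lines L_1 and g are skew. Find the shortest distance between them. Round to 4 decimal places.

0.7263

A direction vector for g is E − G = (-10, 2, 0).
Common perpendicular direction n = (3, 2, 2) × (-10, 2, 0) = (-4, -20, 26).
With w = (-8, 1, -2) − (1, -2, -2) = (-9, 3, 0), w · n = -24.
Distance = |w · n| / |n| = |-24| / √1092 ≈ 0.7263.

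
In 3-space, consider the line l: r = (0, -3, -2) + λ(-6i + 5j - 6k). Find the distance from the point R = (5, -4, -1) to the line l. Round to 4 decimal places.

3.1097

Taking (0, -3, -2) on l with direction v = (-6, 5, -6): w = R − (0, -3, -2) = (5, -1, 1), and w × v = (1, 24, 19).
Distance = |w × v| / |v| = √938 / √97 ≈ 3.1097.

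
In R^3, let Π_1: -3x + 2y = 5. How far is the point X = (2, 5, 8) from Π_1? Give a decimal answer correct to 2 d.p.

0.28

n·X − d = (-3)·(2) + (2)·(5) + (0)·(8) − 5 = -1; |n| = √13.
Distance = |-1| / √13 = 1/√13 ≈ 0.28.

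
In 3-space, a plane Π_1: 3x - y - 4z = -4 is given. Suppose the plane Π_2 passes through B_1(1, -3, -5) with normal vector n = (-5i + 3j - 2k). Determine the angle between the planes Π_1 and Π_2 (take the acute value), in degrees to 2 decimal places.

71.45

Π_2: n·r = n·B_1 gives -5x + 3y - 2z = -4.
cos θ = |n₁·n₂| / (|n₁||n₂|) = |-10| / (√26 · √38).
θ = arccos(0.31814) ≈ 71.45°.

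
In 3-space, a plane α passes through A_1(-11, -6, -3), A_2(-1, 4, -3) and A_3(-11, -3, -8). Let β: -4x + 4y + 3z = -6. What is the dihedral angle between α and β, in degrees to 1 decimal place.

4.9

A_1A_2 = (10, 10, 0), A_1A_3 = (0, 3, -5); a normal to α is A_1A_2 × A_1A_3 = (-50, 50, 30).
Using A_1: α has equation -50x + 50y + 30z = 160.
cos θ = |n₁·n₂| / (|n₁||n₂|) = |490| / (√5900 · √41).
θ = arccos(0.99627) ≈ 4.9°.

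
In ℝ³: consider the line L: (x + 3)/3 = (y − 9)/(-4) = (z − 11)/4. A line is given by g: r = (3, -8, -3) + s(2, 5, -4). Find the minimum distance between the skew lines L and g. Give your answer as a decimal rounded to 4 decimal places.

22.3156

L has direction (3, -4, 4) through (-3, 9, 11).
Common perpendicular direction n = (3, -4, 4) × (2, 5, -4) = (-4, 20, 23).
With w = (3, -8, -3) − (-3, 9, 11) = (6, -17, -14), w · n = -686.
Distance = |w · n| / |n| = |-686| / √945 ≈ 22.3156.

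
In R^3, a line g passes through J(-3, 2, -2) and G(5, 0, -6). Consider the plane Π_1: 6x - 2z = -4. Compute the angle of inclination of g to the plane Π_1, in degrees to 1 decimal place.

75.0

A direction vector for g is G − J = (8, -2, -4).
sin θ = |n·v| / (|n||v|) = |56| / (√40 · √84) = 0.96609.
θ ≈ 75.0°.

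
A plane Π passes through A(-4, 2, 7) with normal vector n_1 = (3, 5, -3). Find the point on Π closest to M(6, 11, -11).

Π: n_1·r = n_1·A gives 3x + 5y - 3z = -23.
Foot = M − λn with λ = (n·M − d)/|n|² = (106 − (-23))/43 = 3.
Foot = (6, 11, -11) − 3·(3, 5, -3) = (-3, -4, -2).

(-3, -4, -2)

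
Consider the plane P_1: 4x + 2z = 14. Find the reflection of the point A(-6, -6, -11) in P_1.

(18, -6, 1)

λ = (n·A − d)/|n|² = (-46 − 14)/20 = -3.
Reflection = A − 2λn = (-6, -6, -11) − (-6)·(4, 0, 2) = (18, -6, 1).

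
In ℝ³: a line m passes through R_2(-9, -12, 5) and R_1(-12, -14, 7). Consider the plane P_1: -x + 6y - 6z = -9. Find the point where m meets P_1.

(3, -4, -3)

A direction vector for m is R_1 − R_2 = (-3, -2, 2).
Substitute r = (-9, -12, 5) + t(-3, -2, 2) into the plane: -93 + (-21)t = -9, so t = -4.
Intersection: (-9, -12, 5) + (-4)·(-3, -2, 2) = (3, -4, -3).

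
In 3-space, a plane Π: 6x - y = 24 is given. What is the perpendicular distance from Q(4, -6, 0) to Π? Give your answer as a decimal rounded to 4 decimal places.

n·Q − d = (6)·(4) + (-1)·(-6) + (0)·(0) − 24 = 6; |n| = √37.
Distance = |6| / √37 = 6/√37 ≈ 0.9864.

0.9864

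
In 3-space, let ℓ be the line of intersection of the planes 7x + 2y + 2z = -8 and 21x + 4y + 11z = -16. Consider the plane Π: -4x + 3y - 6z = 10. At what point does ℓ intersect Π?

Direction of ℓ: (7, 2, 2) × (21, 4, 11) = (14, -35, -14).
A point on ℓ: solving the two plane equations with x = -12 gives (-12, 26, 12).
Substitute r = (-12, 26, 12) + t(14, -35, -14) into the plane: 54 + (-77)t = 10, so t = 4/7.
Intersection: (-12, 26, 12) + (4/7)·(14, -35, -14) = (-4, 6, 4).

(-4, 6, 4)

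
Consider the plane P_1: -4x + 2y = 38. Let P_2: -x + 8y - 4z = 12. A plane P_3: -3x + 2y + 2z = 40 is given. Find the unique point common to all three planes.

(-8, 3, 5)

Solving the 3×3 linear system -4x + 2y = 38, -x + 8y - 4z = 12, -3x + 2y + 2z = 40 (e.g. by elimination or Cramer's rule, determinant = -68) gives (-8, 3, 5).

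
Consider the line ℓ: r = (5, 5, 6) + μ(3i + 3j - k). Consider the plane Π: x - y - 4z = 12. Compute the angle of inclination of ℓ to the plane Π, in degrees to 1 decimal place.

sin θ = |n·v| / (|n||v|) = |4| / (√18 · √19) = 0.21630.
θ ≈ 12.5°.

12.5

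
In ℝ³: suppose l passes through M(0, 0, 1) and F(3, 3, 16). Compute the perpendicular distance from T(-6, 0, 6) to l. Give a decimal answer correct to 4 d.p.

A direction vector for l is F − M = (3, 3, 15).
Taking (0, 0, 1) on l with direction v = (3, 3, 15): w = T − (0, 0, 1) = (-6, 0, 5), and w × v = (-15, 105, -18).
Distance = |w × v| / |v| = √11574 / √243 ≈ 6.9014.

6.9014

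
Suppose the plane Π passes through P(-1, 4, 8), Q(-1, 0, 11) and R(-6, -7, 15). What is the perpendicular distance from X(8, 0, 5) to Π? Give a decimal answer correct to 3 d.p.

PQ = (0, -4, 3), PR = (-5, -11, 7); a normal to Π is PQ × PR = (5, -15, -20).
Using P: Π has equation 5x - 15y - 20z = -225.
n·X − d = (5)·(8) + (-15)·(0) + (-20)·(5) − (-225) = 165; |n| = √650.
Distance = |165| / √650 = 165/√650 ≈ 6.472.

6.472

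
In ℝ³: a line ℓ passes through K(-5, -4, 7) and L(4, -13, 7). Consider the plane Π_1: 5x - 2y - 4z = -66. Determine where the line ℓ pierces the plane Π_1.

A direction vector for ℓ is L − K = (9, -9, 0).
Substitute r = (-5, -4, 7) + t(9, -9, 0) into the plane: -45 + 63t = -66, so t = -1/3.
Intersection: (-5, -4, 7) + (-1/3)·(9, -9, 0) = (-8, -1, 7).

(-8, -1, 7)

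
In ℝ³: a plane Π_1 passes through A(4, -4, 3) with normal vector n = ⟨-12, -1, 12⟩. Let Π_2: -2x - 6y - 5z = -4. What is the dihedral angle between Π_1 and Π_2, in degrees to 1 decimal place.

Π_1: n·r = n·A gives -12x - y + 12z = -8.
cos θ = |n₁·n₂| / (|n₁||n₂|) = |-30| / (√289 · √65).
θ = arccos(0.21888) ≈ 77.4°.

77.4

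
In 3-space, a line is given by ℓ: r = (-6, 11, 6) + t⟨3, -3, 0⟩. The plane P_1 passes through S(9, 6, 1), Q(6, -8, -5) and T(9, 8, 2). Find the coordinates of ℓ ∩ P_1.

(-3, 8, 6)

SQ = (-3, -14, -6), ST = (0, 2, 1); a normal to P_1 is SQ × ST = (-2, 3, -6).
Using S: P_1 has equation -2x + 3y - 6z = -6.
Substitute r = (-6, 11, 6) + t(3, -3, 0) into the plane: 9 + (-15)t = -6, so t = 1.
Intersection: (-6, 11, 6) + 1·(3, -3, 0) = (-3, 8, 6).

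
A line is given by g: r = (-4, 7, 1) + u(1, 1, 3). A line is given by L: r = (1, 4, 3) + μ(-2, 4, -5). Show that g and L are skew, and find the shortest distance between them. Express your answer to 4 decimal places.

Common perpendicular direction n = (1, 1, 3) × (-2, 4, -5) = (-17, -1, 6).
With w = (1, 4, 3) − (-4, 7, 1) = (5, -3, 2), w · n = -70.
Since n ≠ 0 the lines are not parallel, and w · n = -70 ≠ 0 so they do not intersect; hence they are skew.
Distance = |w · n| / |n| = |-70| / √326 ≈ 3.8769.

3.8769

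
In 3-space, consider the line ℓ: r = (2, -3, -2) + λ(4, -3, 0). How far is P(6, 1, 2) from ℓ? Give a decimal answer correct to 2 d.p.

Taking (2, -3, -2) on ℓ with direction v = (4, -3, 0): w = P − (2, -3, -2) = (4, 4, 4), and w × v = (12, 16, -28).
Distance = |w × v| / |v| = √1184 / √25 ≈ 6.88.

6.88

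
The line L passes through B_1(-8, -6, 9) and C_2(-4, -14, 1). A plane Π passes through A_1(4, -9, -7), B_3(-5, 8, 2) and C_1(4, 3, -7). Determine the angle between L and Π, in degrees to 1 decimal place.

13.6

A direction vector for L is C_2 − B_1 = (4, -8, -8).
A_1B_3 = (-9, 17, 9), A_1C_1 = (0, 12, 0); a normal to Π is A_1B_3 × A_1C_1 = (-108, 0, -108).
Using A_1: Π has equation -108x - 108z = 324.
sin θ = |n·v| / (|n||v|) = |432| / (√23328 · √144) = 0.23570.
θ ≈ 13.6°.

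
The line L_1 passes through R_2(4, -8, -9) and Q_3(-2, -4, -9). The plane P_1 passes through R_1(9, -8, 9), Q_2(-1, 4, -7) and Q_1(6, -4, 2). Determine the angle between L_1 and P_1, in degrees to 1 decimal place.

8.5

A direction vector for L_1 is Q_3 − R_2 = (-6, 4, 0).
R_1Q_2 = (-10, 12, -16), R_1Q_1 = (-3, 4, -7); a normal to P_1 is R_1Q_2 × R_1Q_1 = (-20, -22, -4).
Using R_1: P_1 has equation -20x - 22y - 4z = -40.
sin θ = |n·v| / (|n||v|) = |32| / (√900 · √52) = 0.14792.
θ ≈ 8.5°.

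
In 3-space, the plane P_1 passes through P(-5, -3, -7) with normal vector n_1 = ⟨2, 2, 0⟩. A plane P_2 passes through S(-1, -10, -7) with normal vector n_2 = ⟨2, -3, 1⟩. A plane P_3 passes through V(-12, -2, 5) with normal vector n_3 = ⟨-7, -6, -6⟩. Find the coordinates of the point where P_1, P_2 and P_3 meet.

(0, -8, -3)

P_1: n_1·r = n_1·P gives 2x + 2y = -16.
P_2: n_2·r = n_2·S gives 2x - 3y + z = 21.
P_3: n_3·r = n_3·V gives -7x - 6y - 6z = 66.
Solving the 3×3 linear system 2x + 2y = -16, 2x - 3y + z = 21, -7x - 6y - 6z = 66 (e.g. by elimination or Cramer's rule, determinant = 58) gives (0, -8, -3).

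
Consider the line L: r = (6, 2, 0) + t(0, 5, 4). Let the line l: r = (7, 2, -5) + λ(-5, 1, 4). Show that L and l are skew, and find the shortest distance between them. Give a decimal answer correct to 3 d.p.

Common perpendicular direction n = (0, 5, 4) × (-5, 1, 4) = (16, -20, 25).
With w = (7, 2, -5) − (6, 2, 0) = (1, 0, -5), w · n = -109.
Since n ≠ 0 the lines are not parallel, and w · n = -109 ≠ 0 so they do not intersect; hence they are skew.
Distance = |w · n| / |n| = |-109| / √1281 ≈ 3.045.

3.045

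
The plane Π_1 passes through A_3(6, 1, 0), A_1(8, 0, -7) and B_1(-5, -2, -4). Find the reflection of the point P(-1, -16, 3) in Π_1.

(-7, 14, -3)

A_3A_1 = (2, -1, -7), A_3B_1 = (-11, -3, -4); a normal to Π_1 is A_3A_1 × A_3B_1 = (-17, 85, -17).
Using A_3: Π_1 has equation -17x + 85y - 17z = -17.
λ = (n·P − d)/|n|² = (-1394 − (-17))/7803 = -3/17.
Reflection = P − 2λn = (-1, -16, 3) − (-6/17)·(-17, 85, -17) = (-7, 14, -3).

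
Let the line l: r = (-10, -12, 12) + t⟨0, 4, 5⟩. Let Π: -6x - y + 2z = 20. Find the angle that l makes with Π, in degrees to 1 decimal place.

8.4

sin θ = |n·v| / (|n||v|) = |6| / (√41 · √41) = 0.14634.
θ ≈ 8.4°.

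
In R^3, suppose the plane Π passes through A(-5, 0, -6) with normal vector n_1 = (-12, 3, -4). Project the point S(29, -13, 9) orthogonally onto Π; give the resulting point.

Π: n_1·r = n_1·A gives -12x + 3y - 4z = 84.
Foot = S − λn with λ = (n·S − d)/|n|² = (-423 − 84)/169 = -3.
Foot = (29, -13, 9) − (-3)·(-12, 3, -4) = (-7, -4, -3).

(-7, -4, -3)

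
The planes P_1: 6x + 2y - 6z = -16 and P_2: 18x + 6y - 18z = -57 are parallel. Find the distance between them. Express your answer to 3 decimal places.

Rescale P_2 by 1/3: 6x + 2y - 6z = -19. Then distance = |-16 − (-19)| / √76 ≈ 0.344.

0.344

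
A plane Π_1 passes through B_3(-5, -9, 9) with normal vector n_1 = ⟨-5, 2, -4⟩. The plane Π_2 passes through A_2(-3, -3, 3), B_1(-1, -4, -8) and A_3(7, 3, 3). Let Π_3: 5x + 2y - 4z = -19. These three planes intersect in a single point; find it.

Π_1: n_1·r = n_1·B_3 gives -5x + 2y - 4z = -29.
A_2B_1 = (2, -1, -11), A_2A_3 = (10, 6, 0); a normal to Π_2 is A_2B_1 × A_2A_3 = (66, -110, 22).
Using A_2: Π_2 has equation 66x - 110y + 22z = 198.
Solving the 3×3 linear system -5x + 2y - 4z = -29, 66x - 110y + 22z = 198, 5x + 2y - 4z = -19 (e.g. by elimination or Cramer's rule, determinant = -3960) gives (1, 0, 6).

(1, 0, 6)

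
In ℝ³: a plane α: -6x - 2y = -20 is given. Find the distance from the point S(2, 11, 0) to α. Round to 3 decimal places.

n·S − d = (-6)·(2) + (-2)·(11) + (0)·(0) − (-20) = -14; |n| = √40.
Distance = |-14| / √40 = 14/√40 ≈ 2.214.

2.214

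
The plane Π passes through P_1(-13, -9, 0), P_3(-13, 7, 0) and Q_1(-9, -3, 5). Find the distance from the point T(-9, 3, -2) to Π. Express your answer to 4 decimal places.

P_1P_3 = (0, 16, 0), P_1Q_1 = (4, 6, 5); a normal to Π is P_1P_3 × P_1Q_1 = (80, 0, -64).
Using P_1: Π has equation 80x - 64z = -1040.
n·T − d = (80)·(-9) + (0)·(3) + (-64)·(-2) − (-1040) = 448; |n| = √10496.
Distance = |448| / √10496 = 448/√10496 ≈ 4.3729.

4.3729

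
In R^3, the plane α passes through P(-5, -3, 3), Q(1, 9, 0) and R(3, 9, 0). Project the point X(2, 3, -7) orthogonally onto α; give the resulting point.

PQ = (6, 12, -3), PR = (8, 12, -3); a normal to α is PQ × PR = (0, -6, -24).
Using P: α has equation -6y - 24z = -54.
Foot = X − λn with λ = (n·X − d)/|n|² = (150 − (-54))/612 = 1/3.
Foot = (2, 3, -7) − (1/3)·(0, -6, -24) = (2, 5, 1).

(2, 5, 1)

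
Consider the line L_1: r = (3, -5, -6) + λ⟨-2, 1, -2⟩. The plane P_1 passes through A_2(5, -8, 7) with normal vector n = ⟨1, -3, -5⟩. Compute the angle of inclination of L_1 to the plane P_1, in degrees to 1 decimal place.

P_1: n·r = n·A_2 gives x - 3y - 5z = -6.
sin θ = |n·v| / (|n||v|) = |5| / (√35 · √9) = 0.28172.
θ ≈ 16.4°.

16.4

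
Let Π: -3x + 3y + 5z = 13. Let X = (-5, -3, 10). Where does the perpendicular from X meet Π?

(-2, -6, 5)

Foot = X − λn with λ = (n·X − d)/|n|² = (56 − 13)/43 = 1.
Foot = (-5, -3, 10) − 1·(-3, 3, 5) = (-2, -6, 5).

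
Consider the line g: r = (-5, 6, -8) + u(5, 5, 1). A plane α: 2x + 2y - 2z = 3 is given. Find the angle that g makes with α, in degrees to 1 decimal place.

sin θ = |n·v| / (|n||v|) = |18| / (√12 · √51) = 0.72761.
θ ≈ 46.7°.

46.7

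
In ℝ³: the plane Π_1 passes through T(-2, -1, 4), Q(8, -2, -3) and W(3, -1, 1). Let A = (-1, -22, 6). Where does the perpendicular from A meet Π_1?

TQ = (10, -1, -7), TW = (5, 0, -3); a normal to Π_1 is TQ × TW = (3, -5, 5).
Using T: Π_1 has equation 3x - 5y + 5z = 19.
Foot = A − λn with λ = (n·A − d)/|n|² = (137 − 19)/59 = 2.
Foot = (-1, -22, 6) − 2·(3, -5, 5) = (-7, -12, -4).

(-7, -12, -4)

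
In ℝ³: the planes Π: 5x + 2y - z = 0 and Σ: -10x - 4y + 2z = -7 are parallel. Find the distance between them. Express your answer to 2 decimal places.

0.64

Rescale Σ by 1/(-2): 5x + 2y - z = 7/2. Then distance = |0 − (7/2)| / √30 ≈ 0.64.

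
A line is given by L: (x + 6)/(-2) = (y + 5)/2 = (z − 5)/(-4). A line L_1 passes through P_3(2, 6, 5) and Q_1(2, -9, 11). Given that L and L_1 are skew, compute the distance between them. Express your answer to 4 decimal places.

L has direction (-2, 2, -4) through (-6, -5, 5).
A direction vector for L_1 is Q_1 − P_3 = (0, -15, 6).
Common perpendicular direction n = (-2, 2, -4) × (0, -15, 6) = (-48, 12, 30).
With w = (2, 6, 5) − (-6, -5, 5) = (8, 11, 0), w · n = -252.
Distance = |w · n| / |n| = |-252| / √3348 ≈ 4.3552.

4.3552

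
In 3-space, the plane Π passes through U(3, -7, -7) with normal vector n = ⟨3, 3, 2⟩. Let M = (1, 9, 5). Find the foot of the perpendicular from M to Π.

(-8, 0, -1)

Π: n·r = n·U gives 3x + 3y + 2z = -26.
Foot = M − λn with λ = (n·M − d)/|n|² = (40 − (-26))/22 = 3.
Foot = (1, 9, 5) − 3·(3, 3, 2) = (-8, 0, -1).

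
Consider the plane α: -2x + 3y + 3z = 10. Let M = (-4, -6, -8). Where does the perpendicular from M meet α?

(-8, 0, -2)

Foot = M − λn with λ = (n·M − d)/|n|² = (-34 − 10)/22 = -2.
Foot = (-4, -6, -8) − (-2)·(-2, 3, 3) = (-8, 0, -2).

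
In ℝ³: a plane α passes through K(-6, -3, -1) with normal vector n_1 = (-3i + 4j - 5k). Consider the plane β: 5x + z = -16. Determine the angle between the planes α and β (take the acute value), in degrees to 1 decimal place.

α: n_1·r = n_1·K gives -3x + 4y - 5z = 11.
cos θ = |n₁·n₂| / (|n₁||n₂|) = |-20| / (√50 · √26).
θ = arccos(0.55470) ≈ 56.3°.

56.3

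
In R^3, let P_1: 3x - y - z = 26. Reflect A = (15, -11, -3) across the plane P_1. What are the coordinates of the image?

(-3, -5, 3)

λ = (n·A − d)/|n|² = (59 − 26)/11 = 3.
Reflection = A − 2λn = (15, -11, -3) − 6·(3, -1, -1) = (-3, -5, 3).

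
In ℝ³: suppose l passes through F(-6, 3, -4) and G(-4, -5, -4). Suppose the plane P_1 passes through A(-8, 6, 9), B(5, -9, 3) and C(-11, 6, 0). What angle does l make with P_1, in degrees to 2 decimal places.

A direction vector for l is G − F = (2, -8, 0).
AB = (13, -15, -6), AC = (-3, 0, -9); a normal to P_1 is AB × AC = (135, 135, -45).
Using A: P_1 has equation 135x + 135y - 45z = -675.
sin θ = |n·v| / (|n||v|) = |-810| / (√38475 · √68) = 0.50077.
θ ≈ 30.05°.

30.05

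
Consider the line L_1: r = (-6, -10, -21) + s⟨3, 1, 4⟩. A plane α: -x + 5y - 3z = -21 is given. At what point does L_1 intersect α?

(6, -6, -5)

Substitute r = (-6, -10, -21) + t(3, 1, 4) into the plane: 19 + (-10)t = -21, so t = 4.
Intersection: (-6, -10, -21) + 4·(3, 1, 4) = (6, -6, -5).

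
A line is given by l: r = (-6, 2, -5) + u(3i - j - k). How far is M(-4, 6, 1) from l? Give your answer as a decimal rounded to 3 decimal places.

7.385

Taking (-6, 2, -5) on l with direction v = (3, -1, -1): w = M − (-6, 2, -5) = (2, 4, 6), and w × v = (2, 20, -14).
Distance = |w × v| / |v| = √600 / √11 ≈ 7.385.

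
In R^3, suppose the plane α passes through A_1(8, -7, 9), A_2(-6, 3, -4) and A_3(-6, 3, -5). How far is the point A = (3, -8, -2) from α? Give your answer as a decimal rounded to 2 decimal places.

3.72

A_1A_2 = (-14, 10, -13), A_1A_3 = (-14, 10, -14); a normal to α is A_1A_2 × A_1A_3 = (-10, -14, 0).
Using A_1: α has equation -10x - 14y = 18.
n·A − d = (-10)·(3) + (-14)·(-8) + (0)·(-2) − 18 = 64; |n| = √296.
Distance = |64| / √296 = 64/√296 ≈ 3.72.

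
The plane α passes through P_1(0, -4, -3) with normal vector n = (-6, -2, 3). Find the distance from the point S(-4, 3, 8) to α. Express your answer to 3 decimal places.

α: n·r = n·P_1 gives -6x - 2y + 3z = -1.
n·S − d = (-6)·(-4) + (-2)·(3) + (3)·(8) − (-1) = 43; |n| = √49.
Distance = |43| / √49 = 43/√49 ≈ 6.143.

6.143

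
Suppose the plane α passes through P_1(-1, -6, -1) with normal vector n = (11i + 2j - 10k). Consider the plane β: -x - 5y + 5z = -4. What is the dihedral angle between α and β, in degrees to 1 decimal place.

α: n·r = n·P_1 gives 11x + 2y - 10z = -13.
cos θ = |n₁·n₂| / (|n₁||n₂|) = |-71| / (√225 · √51).
θ = arccos(0.66280) ≈ 48.5°.

48.5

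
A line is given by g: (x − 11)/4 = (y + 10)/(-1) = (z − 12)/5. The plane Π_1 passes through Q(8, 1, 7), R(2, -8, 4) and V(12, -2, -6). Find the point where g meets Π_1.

g has direction (4, -1, 5) through (11, -10, 12).
QR = (-6, -9, -3), QV = (4, -3, -13); a normal to Π_1 is QR × QV = (108, -90, 54).
Using Q: Π_1 has equation 108x - 90y + 54z = 1152.
Substitute r = (11, -10, 12) + t(4, -1, 5) into the plane: 2736 + 792t = 1152, so t = -2.
Intersection: (11, -10, 12) + (-2)·(4, -1, 5) = (3, -8, 2).

(3, -8, 2)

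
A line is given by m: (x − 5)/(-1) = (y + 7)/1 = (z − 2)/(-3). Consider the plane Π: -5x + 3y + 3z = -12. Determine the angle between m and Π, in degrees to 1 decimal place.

m has direction (-1, 1, -3) through (5, -7, 2).
sin θ = |n·v| / (|n||v|) = |-1| / (√43 · √11) = 0.04598.
θ ≈ 2.6°.

2.6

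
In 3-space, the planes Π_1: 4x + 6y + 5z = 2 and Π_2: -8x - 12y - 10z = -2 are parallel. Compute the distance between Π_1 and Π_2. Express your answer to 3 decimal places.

0.114

Rescale Π_2 by 1/(-2): 4x + 6y + 5z = 1. Then distance = |2 − 1| / √77 ≈ 0.114.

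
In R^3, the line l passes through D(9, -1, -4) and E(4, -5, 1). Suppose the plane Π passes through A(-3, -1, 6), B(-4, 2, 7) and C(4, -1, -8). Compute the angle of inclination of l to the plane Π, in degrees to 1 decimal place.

20.2

A direction vector for l is E − D = (-5, -4, 5).
AB = (-1, 3, 1), AC = (7, 0, -14); a normal to Π is AB × AC = (-42, -7, -21).
Using A: Π has equation -42x - 7y - 21z = 7.
sin θ = |n·v| / (|n||v|) = |133| / (√2254 · √66) = 0.34483.
θ ≈ 20.2°.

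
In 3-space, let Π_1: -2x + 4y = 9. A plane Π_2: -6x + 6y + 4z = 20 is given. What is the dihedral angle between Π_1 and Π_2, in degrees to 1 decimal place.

cos θ = |n₁·n₂| / (|n₁||n₂|) = |36| / (√20 · √88).
θ = arccos(0.85812) ≈ 30.9°.

30.9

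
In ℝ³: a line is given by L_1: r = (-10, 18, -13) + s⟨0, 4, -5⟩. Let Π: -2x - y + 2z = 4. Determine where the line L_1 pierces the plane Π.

Substitute r = (-10, 18, -13) + t(0, 4, -5) into the plane: -24 + (-14)t = 4, so t = -2.
Intersection: (-10, 18, -13) + (-2)·(0, 4, -5) = (-10, 10, -3).

(-10, 10, -3)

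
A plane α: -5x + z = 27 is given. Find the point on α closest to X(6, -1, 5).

(-4, -1, 7)

Foot = X − λn with λ = (n·X − d)/|n|² = (-25 − 27)/26 = -2.
Foot = (6, -1, 5) − (-2)·(-5, 0, 1) = (-4, -1, 7).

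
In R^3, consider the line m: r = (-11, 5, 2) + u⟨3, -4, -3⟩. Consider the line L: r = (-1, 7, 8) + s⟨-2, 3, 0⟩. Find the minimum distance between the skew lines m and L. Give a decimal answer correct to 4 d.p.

9.9422

Common perpendicular direction n = (3, -4, -3) × (-2, 3, 0) = (9, 6, 1).
With w = (-1, 7, 8) − (-11, 5, 2) = (10, 2, 6), w · n = 108.
Distance = |w · n| / |n| = |108| / √118 ≈ 9.9422.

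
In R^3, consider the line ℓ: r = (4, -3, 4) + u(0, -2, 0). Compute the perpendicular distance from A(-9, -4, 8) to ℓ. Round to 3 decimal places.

Taking (4, -3, 4) on ℓ with direction v = (0, -2, 0): w = A − (4, -3, 4) = (-13, -1, 4), and w × v = (8, 0, 26).
Distance = |w × v| / |v| = √740 / √4 ≈ 13.601.

13.601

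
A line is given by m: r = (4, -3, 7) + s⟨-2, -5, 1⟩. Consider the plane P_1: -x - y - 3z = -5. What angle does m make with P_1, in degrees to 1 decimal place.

sin θ = |n·v| / (|n||v|) = |4| / (√11 · √30) = 0.22019.
θ ≈ 12.7°.

12.7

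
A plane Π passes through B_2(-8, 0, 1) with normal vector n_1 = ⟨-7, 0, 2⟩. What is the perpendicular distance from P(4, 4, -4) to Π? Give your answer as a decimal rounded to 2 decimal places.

12.91

Π: n_1·r = n_1·B_2 gives -7x + 2z = 58.
n·P − d = (-7)·(4) + (0)·(4) + (2)·(-4) − 58 = -94; |n| = √53.
Distance = |-94| / √53 = 94/√53 ≈ 12.91.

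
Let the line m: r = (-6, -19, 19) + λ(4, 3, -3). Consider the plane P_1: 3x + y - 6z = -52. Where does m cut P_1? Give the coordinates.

(6, -10, 10)

Substitute r = (-6, -19, 19) + t(4, 3, -3) into the plane: -151 + 33t = -52, so t = 3.
Intersection: (-6, -19, 19) + 3·(4, 3, -3) = (6, -10, 10).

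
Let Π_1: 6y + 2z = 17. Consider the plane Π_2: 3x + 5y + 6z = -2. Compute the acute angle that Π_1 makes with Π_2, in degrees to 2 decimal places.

cos θ = |n₁·n₂| / (|n₁||n₂|) = |42| / (√40 · √70).
θ = arccos(0.79373) ≈ 37.46°.

37.46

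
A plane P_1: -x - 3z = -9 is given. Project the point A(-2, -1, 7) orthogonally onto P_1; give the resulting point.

(-3, -1, 4)

Foot = A − λn with λ = (n·A − d)/|n|² = (-19 − (-9))/10 = -1.
Foot = (-2, -1, 7) − (-1)·(-1, 0, -3) = (-3, -1, 4).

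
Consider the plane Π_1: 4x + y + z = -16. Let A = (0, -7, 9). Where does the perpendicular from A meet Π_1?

(-4, -8, 8)

Foot = A − λn with λ = (n·A − d)/|n|² = (2 − (-16))/18 = 1.
Foot = (0, -7, 9) − 1·(4, 1, 1) = (-4, -8, 8).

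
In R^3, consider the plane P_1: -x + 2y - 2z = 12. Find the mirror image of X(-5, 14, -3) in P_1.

(1, 2, 9)

λ = (n·X − d)/|n|² = (39 − 12)/9 = 3.
Reflection = X − 2λn = (-5, 14, -3) − 6·(-1, 2, -2) = (1, 2, 9).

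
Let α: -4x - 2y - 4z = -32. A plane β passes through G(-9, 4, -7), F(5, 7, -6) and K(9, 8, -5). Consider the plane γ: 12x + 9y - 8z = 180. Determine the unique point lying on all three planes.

GF = (14, 3, 1), GK = (18, 4, 2); a normal to β is GF × GK = (2, -10, 2).
Using G: β has equation 2x - 10y + 2z = -72.
Solving the 3×3 linear system -4x - 2y - 4z = -32, 2x - 10y + 2z = -72, 12x + 9y - 8z = 180 (e.g. by elimination or Cramer's rule, determinant = -880) gives (7, 8, -3).

(7, 8, -3)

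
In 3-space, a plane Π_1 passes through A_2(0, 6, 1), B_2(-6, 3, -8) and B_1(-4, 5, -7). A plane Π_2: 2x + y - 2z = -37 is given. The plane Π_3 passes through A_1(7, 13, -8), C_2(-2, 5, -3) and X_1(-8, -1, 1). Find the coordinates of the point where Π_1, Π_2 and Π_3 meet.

A_2B_2 = (-6, -3, -9), A_2B_1 = (-4, -1, -8); a normal to Π_1 is A_2B_2 × A_2B_1 = (15, -12, -6).
Using A_2: Π_1 has equation 15x - 12y - 6z = -78.
A_1C_2 = (-9, -8, 5), A_1X_1 = (-15, -14, 9); a normal to Π_3 is A_1C_2 × A_1X_1 = (-2, 6, 6).
Using A_1: Π_3 has equation -2x + 6y + 6z = 16.
Solving the 3×3 linear system 15x - 12y - 6z = -78, 2x + y - 2z = -37, -2x + 6y + 6z = 16 (e.g. by elimination or Cramer's rule, determinant = 282) gives (-8, -7, 7).

(-8, -7, 7)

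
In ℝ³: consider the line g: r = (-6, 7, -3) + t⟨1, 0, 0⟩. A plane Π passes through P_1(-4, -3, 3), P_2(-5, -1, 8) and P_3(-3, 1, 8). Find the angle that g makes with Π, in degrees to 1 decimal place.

P_1P_2 = (-1, 2, 5), P_1P_3 = (1, 4, 5); a normal to Π is P_1P_2 × P_1P_3 = (-10, 10, -6).
Using P_1: Π has equation -10x + 10y - 6z = -8.
sin θ = |n·v| / (|n||v|) = |-10| / (√236 · √1) = 0.65094.
θ ≈ 40.6°.

40.6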